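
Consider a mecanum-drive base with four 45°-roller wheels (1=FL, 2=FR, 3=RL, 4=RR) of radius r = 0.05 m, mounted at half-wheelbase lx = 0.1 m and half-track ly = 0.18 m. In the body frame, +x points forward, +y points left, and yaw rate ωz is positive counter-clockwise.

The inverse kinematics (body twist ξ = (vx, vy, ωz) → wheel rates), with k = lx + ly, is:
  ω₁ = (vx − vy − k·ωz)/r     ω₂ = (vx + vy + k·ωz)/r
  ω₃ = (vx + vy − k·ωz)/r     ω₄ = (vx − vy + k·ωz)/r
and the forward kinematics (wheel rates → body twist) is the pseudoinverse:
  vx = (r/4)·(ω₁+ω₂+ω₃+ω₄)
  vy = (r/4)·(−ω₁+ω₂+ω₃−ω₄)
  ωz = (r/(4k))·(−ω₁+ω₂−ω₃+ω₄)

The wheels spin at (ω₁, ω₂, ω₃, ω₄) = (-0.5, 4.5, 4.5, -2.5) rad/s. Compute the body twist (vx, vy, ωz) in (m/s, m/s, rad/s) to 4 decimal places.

(0.0750, 0.1500, -0.0893)

k = lx + ly = 0.1 + 0.18 = 0.2800
ω₁+ω₂+ω₃+ω₄ = 6.0000  →  vx = (0.05/4)·6.0000 = 0.0750
−ω₁+ω₂+ω₃−ω₄ = 12.0000  →  vy = (0.05/4)·12.0000 = 0.1500
−ω₁+ω₂−ω₃+ω₄ = -2.0000  →  ωz = (0.05/1.1200)·-2.0000 = -0.0893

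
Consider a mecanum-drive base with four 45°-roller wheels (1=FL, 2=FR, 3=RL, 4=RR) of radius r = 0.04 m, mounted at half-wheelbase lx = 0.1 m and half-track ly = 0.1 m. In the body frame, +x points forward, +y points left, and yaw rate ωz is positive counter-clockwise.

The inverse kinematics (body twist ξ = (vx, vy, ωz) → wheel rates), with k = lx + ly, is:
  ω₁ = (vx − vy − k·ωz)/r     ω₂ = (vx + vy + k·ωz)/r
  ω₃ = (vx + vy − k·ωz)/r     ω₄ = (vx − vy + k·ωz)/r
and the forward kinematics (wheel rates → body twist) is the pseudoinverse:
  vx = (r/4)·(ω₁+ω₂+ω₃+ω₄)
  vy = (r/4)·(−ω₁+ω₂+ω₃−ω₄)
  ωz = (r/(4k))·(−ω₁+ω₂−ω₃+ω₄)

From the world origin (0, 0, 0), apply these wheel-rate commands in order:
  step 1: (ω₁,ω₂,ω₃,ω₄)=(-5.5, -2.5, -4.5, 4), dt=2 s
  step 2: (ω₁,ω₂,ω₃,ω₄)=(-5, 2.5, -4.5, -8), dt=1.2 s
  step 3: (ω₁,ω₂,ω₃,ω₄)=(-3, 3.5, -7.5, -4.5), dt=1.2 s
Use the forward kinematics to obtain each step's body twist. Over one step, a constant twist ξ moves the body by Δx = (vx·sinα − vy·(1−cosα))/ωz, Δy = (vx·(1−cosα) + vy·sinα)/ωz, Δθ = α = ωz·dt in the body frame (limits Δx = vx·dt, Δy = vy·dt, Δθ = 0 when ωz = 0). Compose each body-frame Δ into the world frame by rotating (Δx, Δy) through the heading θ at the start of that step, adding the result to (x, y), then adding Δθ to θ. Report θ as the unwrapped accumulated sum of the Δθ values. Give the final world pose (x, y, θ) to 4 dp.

(-0.2844, -0.4470, 1.9600)

step 1: ξ=(vx,vy,ωz)=(-0.0850, -0.0550, 0.5750), dt=2.0 → body Δ=(-0.0784, -0.1747, 1.1500) → world pose (-0.0784, -0.1747, 1.1500)
step 2: ξ=(vx,vy,ωz)=(-0.1500, 0.1100, 0.2000), dt=1.2 → body Δ=(-0.1940, 0.1092, 0.2400) → world pose (-0.2573, -0.3072, 1.3900)
step 3: ξ=(vx,vy,ωz)=(-0.1150, 0.0350, 0.4750), dt=1.2 → body Δ=(-0.1423, 0.0015, 0.5700) → world pose (-0.2844, -0.4470, 1.9600)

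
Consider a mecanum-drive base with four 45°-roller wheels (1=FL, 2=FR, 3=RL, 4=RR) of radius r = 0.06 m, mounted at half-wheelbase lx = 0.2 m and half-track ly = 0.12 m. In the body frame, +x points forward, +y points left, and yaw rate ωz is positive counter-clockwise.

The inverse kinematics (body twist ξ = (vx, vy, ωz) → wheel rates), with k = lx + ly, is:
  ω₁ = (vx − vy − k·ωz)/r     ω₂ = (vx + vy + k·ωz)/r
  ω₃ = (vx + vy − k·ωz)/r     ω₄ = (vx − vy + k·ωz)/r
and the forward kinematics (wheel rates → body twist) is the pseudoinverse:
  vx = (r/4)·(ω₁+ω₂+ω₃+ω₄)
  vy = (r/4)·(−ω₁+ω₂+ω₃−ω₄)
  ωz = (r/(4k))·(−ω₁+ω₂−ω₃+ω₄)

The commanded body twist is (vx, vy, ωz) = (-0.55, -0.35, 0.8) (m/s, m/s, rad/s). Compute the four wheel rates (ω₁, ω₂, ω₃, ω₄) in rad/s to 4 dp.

(-7.6000, -10.7333, -19.2667, 0.9333)

k = lx + ly = 0.2 + 0.12 = 0.3200;  k·ωz = 0.3200·0.8 = 0.2560
ω₁ (FL) = (vx − vy − k·ωz)/r = -0.4560/0.06 = -7.6000
ω₂ (FR) = (vx + vy + k·ωz)/r = -0.6440/0.06 = -10.7333
ω₃ (RL) = (vx + vy − k·ωz)/r = -1.1560/0.06 = -19.2667
ω₄ (RR) = (vx − vy + k·ωz)/r = 0.0560/0.06 = 0.9333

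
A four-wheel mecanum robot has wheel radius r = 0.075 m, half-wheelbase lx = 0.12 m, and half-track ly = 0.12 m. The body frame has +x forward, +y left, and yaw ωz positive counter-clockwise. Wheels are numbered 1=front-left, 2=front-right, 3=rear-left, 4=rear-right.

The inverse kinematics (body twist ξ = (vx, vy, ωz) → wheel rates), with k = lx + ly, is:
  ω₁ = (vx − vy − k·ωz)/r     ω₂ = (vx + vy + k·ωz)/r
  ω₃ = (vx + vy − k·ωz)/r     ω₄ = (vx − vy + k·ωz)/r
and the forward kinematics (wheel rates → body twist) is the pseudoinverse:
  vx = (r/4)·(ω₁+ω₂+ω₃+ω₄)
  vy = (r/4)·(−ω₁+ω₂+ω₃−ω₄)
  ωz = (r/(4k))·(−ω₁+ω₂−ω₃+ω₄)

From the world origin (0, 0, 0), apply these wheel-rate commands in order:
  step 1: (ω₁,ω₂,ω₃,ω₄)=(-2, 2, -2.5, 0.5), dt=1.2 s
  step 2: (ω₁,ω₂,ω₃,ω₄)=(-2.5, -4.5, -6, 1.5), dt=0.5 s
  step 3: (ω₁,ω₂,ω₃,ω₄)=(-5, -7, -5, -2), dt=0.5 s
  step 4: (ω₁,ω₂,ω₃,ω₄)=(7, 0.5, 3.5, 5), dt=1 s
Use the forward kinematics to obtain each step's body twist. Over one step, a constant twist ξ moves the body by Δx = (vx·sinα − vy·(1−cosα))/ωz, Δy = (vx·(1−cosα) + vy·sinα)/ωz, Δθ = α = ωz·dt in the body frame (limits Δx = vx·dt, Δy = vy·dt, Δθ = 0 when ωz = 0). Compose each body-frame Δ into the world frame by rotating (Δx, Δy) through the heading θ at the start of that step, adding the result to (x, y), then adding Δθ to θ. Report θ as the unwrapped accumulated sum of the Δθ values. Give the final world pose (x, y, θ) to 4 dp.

(0.1820, -0.2171, 0.5195)

step 1: ξ=(vx,vy,ωz)=(-0.0375, 0.0187, 0.5469), dt=1.2 → body Δ=(-0.0490, 0.0067, 0.6562) → world pose (-0.0490, 0.0067, 0.6562)
step 2: ξ=(vx,vy,ωz)=(-0.2156, -0.1781, 0.4297), dt=0.5 → body Δ=(-0.0975, -0.0999, 0.2148) → world pose (-0.0652, -0.1319, 0.8711)
step 3: ξ=(vx,vy,ωz)=(-0.3563, -0.0938, 0.0781), dt=0.5 → body Δ=(-0.1772, -0.0503, 0.0391) → world pose (-0.1408, -0.2999, 0.9102)
step 4: ξ=(vx,vy,ωz)=(0.3000, -0.1500, -0.3906), dt=1.0 → body Δ=(0.2635, -0.2041, -0.3906) → world pose (0.1820, -0.2171, 0.5195)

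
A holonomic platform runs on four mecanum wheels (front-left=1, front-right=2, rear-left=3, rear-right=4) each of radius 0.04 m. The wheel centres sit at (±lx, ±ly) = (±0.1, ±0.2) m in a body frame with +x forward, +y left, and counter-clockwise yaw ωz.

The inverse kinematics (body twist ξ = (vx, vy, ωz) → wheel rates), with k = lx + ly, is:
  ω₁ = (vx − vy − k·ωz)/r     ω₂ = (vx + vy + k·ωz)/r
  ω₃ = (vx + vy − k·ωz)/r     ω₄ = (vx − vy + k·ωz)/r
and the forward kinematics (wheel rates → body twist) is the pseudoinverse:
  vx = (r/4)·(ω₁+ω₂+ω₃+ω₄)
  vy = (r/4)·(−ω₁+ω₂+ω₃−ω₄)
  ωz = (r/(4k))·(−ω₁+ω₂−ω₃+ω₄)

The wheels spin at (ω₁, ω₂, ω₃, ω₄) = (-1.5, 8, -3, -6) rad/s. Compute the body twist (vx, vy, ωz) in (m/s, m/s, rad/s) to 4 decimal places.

k = lx + ly = 0.1 + 0.2 = 0.3000
ω₁+ω₂+ω₃+ω₄ = -2.5000  →  vx = (0.04/4)·-2.5000 = -0.0250
−ω₁+ω₂+ω₃−ω₄ = 12.5000  →  vy = (0.04/4)·12.5000 = 0.1250
−ω₁+ω₂−ω₃+ω₄ = 6.5000  →  ωz = (0.04/1.2000)·6.5000 = 0.2167

(-0.0250, 0.1250, 0.2167)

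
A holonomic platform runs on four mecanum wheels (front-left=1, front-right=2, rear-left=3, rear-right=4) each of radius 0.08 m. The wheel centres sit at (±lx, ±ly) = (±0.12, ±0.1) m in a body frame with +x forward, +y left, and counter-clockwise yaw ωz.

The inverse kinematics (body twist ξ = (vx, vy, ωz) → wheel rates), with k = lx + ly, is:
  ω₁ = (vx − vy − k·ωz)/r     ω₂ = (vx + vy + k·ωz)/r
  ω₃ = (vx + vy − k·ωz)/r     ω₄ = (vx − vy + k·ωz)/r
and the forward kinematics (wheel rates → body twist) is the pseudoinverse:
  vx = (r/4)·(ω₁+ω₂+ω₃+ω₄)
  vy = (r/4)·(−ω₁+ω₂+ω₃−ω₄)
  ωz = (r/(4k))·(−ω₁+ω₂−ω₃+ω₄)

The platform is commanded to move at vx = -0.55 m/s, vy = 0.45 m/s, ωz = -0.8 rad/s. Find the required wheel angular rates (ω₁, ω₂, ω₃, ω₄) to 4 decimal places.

(-10.3000, -3.4500, 0.9500, -14.7000)

k = lx + ly = 0.12 + 0.1 = 0.2200;  k·ωz = 0.2200·-0.8 = -0.1760
ω₁ (FL) = (vx − vy − k·ωz)/r = -0.8240/0.08 = -10.3000
ω₂ (FR) = (vx + vy + k·ωz)/r = -0.2760/0.08 = -3.4500
ω₃ (RL) = (vx + vy − k·ωz)/r = 0.0760/0.08 = 0.9500
ω₄ (RR) = (vx − vy + k·ωz)/r = -1.1760/0.08 = -14.7000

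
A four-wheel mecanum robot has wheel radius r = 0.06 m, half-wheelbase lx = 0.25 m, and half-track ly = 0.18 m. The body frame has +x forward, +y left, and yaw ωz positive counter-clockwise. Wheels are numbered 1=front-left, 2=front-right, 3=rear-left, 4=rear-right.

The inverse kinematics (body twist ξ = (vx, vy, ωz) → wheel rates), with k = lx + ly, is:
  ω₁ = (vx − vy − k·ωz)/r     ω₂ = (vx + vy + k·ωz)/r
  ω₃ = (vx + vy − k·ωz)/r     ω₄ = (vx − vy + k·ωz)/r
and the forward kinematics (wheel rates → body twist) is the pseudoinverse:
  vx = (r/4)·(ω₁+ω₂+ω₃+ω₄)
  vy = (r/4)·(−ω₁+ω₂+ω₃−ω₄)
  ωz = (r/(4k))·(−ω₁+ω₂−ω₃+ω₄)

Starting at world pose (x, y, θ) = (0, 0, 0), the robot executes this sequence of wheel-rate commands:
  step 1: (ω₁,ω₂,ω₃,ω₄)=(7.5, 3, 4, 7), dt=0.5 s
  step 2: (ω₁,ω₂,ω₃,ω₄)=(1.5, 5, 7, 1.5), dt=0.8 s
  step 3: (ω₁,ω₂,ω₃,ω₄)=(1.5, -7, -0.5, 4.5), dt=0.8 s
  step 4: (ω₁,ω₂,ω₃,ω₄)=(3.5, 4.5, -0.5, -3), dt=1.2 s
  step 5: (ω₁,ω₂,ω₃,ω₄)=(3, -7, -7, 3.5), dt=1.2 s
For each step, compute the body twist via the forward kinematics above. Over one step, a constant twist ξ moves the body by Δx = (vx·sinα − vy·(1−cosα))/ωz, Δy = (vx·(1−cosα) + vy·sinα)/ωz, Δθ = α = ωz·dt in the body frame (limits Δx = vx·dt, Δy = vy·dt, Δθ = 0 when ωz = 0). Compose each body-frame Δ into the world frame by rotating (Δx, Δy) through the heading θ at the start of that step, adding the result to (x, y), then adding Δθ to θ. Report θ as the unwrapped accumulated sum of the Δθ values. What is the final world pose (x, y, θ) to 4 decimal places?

(0.1833, -0.4019, -0.2215)

step 1: ξ=(vx,vy,ωz)=(0.3225, -0.1125, -0.0523), dt=0.5 → body Δ=(0.1605, -0.0584, -0.0262) → world pose (0.1605, -0.0584, -0.0262)
step 2: ξ=(vx,vy,ωz)=(0.2250, 0.1350, -0.0698), dt=0.8 → body Δ=(0.1829, 0.1029, -0.0558) → world pose (0.3460, 0.0397, -0.0820)
step 3: ξ=(vx,vy,ωz)=(-0.0225, -0.2025, -0.1221), dt=0.8 → body Δ=(-0.0259, -0.1609, -0.0977) → world pose (0.3071, -0.1185, -0.1797)
step 4: ξ=(vx,vy,ωz)=(0.0675, 0.0525, -0.0523), dt=1.2 → body Δ=(0.0829, 0.0604, -0.0628) → world pose (0.3995, -0.0738, -0.2424)
step 5: ξ=(vx,vy,ωz)=(-0.1125, -0.3075, 0.0174), dt=1.2 → body Δ=(-0.1311, -0.3704, 0.0209) → world pose (0.1833, -0.4019, -0.2215)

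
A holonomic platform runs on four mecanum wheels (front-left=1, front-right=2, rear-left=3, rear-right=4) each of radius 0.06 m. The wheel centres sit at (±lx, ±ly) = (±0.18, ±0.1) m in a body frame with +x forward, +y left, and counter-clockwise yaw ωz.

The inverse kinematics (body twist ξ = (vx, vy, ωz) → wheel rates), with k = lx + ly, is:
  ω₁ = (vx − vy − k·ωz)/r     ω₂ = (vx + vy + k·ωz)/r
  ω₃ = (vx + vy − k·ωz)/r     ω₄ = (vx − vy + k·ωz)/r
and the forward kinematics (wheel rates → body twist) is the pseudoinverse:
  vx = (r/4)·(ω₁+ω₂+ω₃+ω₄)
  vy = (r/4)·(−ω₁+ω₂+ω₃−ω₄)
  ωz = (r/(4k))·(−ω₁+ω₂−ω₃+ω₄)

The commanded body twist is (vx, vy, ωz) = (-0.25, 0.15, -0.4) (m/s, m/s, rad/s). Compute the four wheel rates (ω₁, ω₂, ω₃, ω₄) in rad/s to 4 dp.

(-4.8000, -3.5333, 0.2000, -8.5333)

k = lx + ly = 0.18 + 0.1 = 0.2800;  k·ωz = 0.2800·-0.4 = -0.1120
ω₁ (FL) = (vx − vy − k·ωz)/r = -0.2880/0.06 = -4.8000
ω₂ (FR) = (vx + vy + k·ωz)/r = -0.2120/0.06 = -3.5333
ω₃ (RL) = (vx + vy − k·ωz)/r = 0.0120/0.06 = 0.2000
ω₄ (RR) = (vx − vy + k·ωz)/r = -0.5120/0.06 = -8.5333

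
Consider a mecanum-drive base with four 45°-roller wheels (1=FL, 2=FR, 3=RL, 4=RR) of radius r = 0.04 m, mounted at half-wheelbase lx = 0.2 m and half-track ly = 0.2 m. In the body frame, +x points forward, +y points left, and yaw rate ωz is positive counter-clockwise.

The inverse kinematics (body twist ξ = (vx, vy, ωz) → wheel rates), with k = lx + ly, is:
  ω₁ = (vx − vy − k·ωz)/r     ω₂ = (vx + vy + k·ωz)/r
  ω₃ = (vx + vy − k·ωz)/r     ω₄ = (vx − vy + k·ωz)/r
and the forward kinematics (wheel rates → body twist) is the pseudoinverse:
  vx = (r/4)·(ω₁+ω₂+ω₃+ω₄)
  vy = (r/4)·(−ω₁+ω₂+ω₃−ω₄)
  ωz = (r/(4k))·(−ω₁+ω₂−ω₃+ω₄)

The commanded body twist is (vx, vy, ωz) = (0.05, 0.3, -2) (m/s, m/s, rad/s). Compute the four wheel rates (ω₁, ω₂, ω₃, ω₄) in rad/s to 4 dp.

k = lx + ly = 0.2 + 0.2 = 0.4000;  k·ωz = 0.4000·-2 = -0.8000
ω₁ (FL) = (vx − vy − k·ωz)/r = 0.5500/0.04 = 13.7500
ω₂ (FR) = (vx + vy + k·ωz)/r = -0.4500/0.04 = -11.2500
ω₃ (RL) = (vx + vy − k·ωz)/r = 1.1500/0.04 = 28.7500
ω₄ (RR) = (vx − vy + k·ωz)/r = -1.0500/0.04 = -26.2500

(13.7500, -11.2500, 28.7500, -26.2500)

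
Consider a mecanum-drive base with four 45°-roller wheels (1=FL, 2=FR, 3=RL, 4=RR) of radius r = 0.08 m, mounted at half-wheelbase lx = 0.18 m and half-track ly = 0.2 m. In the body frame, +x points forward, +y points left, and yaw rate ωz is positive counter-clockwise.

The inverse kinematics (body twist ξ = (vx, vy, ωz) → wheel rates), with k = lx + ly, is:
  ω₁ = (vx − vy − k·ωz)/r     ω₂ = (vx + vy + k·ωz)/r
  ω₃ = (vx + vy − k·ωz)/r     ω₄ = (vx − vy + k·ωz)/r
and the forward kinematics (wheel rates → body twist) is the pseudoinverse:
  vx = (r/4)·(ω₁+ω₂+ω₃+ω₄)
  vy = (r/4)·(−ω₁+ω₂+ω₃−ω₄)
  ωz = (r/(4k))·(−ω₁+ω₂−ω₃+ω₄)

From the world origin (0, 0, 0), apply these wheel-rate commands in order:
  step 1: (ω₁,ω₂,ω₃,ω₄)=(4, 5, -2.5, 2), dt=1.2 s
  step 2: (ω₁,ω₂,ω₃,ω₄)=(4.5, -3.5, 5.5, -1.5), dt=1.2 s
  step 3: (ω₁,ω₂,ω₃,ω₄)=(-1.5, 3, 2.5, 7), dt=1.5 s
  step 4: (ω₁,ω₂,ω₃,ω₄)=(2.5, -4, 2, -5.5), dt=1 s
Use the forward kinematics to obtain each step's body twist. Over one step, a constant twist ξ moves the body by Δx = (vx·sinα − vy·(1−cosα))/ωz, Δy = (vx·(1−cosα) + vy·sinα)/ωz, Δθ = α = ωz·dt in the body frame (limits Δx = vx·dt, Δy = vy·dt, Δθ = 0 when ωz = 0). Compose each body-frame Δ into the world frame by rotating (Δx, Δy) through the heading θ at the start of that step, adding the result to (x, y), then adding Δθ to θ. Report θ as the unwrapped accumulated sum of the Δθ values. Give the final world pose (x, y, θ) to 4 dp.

step 1: ξ=(vx,vy,ωz)=(0.1700, -0.0700, 0.2895), dt=1.2 → body Δ=(0.2144, -0.0472, 0.3474) → world pose (0.2144, -0.0472, 0.3474)
step 2: ξ=(vx,vy,ωz)=(0.1000, -0.0200, -0.7895), dt=1.2 → body Δ=(0.0923, -0.0733, -0.9474) → world pose (0.3261, -0.0847, -0.6000)
step 3: ξ=(vx,vy,ωz)=(0.2200, 0.0000, 0.4737), dt=1.5 → body Δ=(0.3029, 0.1124, 0.7105) → world pose (0.6396, -0.1630, 0.1105)
step 4: ξ=(vx,vy,ωz)=(-0.1000, 0.0200, -0.7368), dt=1.0 → body Δ=(-0.0842, 0.0534, -0.7368) → world pose (0.5500, -0.1192, -0.6263)

(0.5500, -0.1192, -0.6263)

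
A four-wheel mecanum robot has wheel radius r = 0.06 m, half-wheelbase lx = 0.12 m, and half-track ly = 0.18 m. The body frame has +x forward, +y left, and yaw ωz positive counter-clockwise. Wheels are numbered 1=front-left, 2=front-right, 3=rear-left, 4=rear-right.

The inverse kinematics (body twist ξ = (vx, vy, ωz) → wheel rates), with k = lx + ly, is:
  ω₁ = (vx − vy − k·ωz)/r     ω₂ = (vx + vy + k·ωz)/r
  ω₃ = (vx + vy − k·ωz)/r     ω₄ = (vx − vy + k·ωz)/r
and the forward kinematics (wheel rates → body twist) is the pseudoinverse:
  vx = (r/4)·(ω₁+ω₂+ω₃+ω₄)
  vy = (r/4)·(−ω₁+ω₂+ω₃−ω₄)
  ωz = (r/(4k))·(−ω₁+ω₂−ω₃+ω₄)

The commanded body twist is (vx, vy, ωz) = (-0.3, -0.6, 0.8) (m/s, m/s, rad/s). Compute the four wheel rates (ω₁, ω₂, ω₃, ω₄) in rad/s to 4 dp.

k = lx + ly = 0.12 + 0.18 = 0.3000;  k·ωz = 0.3000·0.8 = 0.2400
ω₁ (FL) = (vx − vy − k·ωz)/r = 0.0600/0.06 = 1.0000
ω₂ (FR) = (vx + vy + k·ωz)/r = -0.6600/0.06 = -11.0000
ω₃ (RL) = (vx + vy − k·ωz)/r = -1.1400/0.06 = -19.0000
ω₄ (RR) = (vx − vy + k·ωz)/r = 0.5400/0.06 = 9.0000

(1.0000, -11.0000, -19.0000, 9.0000)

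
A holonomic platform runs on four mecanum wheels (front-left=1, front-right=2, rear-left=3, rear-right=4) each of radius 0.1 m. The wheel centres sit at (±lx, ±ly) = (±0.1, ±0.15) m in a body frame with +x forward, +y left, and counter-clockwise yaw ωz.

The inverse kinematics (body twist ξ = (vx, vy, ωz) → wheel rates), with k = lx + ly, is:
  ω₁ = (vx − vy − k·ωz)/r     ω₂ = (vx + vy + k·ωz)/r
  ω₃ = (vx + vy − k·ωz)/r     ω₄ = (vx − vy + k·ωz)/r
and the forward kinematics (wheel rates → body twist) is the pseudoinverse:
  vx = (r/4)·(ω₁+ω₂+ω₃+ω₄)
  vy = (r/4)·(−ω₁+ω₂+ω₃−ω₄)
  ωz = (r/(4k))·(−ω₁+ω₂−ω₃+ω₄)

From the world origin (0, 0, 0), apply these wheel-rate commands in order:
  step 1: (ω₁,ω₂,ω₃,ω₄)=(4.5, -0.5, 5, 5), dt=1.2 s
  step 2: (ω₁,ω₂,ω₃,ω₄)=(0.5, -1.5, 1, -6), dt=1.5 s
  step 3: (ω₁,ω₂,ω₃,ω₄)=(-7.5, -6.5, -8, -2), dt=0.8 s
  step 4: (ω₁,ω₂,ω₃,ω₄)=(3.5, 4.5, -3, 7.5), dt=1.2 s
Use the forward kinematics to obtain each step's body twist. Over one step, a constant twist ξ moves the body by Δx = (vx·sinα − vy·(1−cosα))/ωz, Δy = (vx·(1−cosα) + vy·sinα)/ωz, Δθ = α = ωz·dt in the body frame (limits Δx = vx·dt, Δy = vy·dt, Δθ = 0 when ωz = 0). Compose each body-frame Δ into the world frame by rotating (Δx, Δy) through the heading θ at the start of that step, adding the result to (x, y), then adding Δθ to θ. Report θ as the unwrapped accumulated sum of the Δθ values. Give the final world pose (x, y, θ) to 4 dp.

step 1: ξ=(vx,vy,ωz)=(0.3500, -0.1250, -0.5000), dt=1.2 → body Δ=(0.3516, -0.2634, -0.6000) → world pose (0.3516, -0.2634, -0.6000)
step 2: ξ=(vx,vy,ωz)=(-0.1500, 0.1250, -0.9000), dt=1.5 → body Δ=(-0.0541, 0.2657, -1.3500) → world pose (0.4569, -0.0136, -1.9500)
step 3: ξ=(vx,vy,ωz)=(-0.6000, -0.1250, 0.7000), dt=0.8 → body Δ=(-0.4280, -0.2258, 0.5600) → world pose (0.4056, 0.4676, -1.3900)
step 4: ξ=(vx,vy,ωz)=(0.3125, -0.2375, 1.1500), dt=1.2 → body Δ=(0.4342, 0.0174, 1.3800) → world pose (0.5008, 0.0437, -0.0100)

(0.5008, 0.0437, -0.0100)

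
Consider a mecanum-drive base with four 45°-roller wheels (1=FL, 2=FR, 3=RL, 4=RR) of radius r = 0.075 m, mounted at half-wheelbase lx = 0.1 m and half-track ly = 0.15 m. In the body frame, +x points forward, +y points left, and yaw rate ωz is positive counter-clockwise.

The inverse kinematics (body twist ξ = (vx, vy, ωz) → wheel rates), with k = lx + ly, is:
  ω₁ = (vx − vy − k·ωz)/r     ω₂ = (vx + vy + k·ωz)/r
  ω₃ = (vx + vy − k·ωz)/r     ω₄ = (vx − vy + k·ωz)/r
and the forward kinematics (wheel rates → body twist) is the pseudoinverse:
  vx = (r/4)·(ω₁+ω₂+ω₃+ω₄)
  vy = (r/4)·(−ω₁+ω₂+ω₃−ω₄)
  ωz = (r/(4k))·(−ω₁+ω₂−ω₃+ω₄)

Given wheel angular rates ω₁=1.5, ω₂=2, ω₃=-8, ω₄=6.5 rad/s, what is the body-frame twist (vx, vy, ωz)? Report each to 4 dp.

k = lx + ly = 0.1 + 0.15 = 0.2500
ω₁+ω₂+ω₃+ω₄ = 2.0000  →  vx = (0.075/4)·2.0000 = 0.0375
−ω₁+ω₂+ω₃−ω₄ = -14.0000  →  vy = (0.075/4)·-14.0000 = -0.2625
−ω₁+ω₂−ω₃+ω₄ = 15.0000  →  ωz = (0.075/1.0000)·15.0000 = 1.1250

(0.0375, -0.2625, 1.1250)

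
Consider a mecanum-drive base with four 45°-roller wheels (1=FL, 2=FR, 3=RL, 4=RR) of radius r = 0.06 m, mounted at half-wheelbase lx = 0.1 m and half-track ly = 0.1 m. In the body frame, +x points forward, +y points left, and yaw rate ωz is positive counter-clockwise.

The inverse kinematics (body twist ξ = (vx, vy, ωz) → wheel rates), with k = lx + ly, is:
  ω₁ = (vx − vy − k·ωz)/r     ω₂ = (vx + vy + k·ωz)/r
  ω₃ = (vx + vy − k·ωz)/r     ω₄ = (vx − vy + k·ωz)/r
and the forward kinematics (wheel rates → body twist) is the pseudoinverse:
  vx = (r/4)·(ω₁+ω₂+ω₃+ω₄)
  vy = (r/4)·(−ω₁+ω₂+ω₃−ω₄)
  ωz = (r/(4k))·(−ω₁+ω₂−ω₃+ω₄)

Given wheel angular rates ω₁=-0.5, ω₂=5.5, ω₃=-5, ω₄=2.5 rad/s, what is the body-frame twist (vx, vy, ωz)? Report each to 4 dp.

k = lx + ly = 0.1 + 0.1 = 0.2000
ω₁+ω₂+ω₃+ω₄ = 2.5000  →  vx = (0.06/4)·2.5000 = 0.0375
−ω₁+ω₂+ω₃−ω₄ = -1.5000  →  vy = (0.06/4)·-1.5000 = -0.0225
−ω₁+ω₂−ω₃+ω₄ = 13.5000  →  ωz = (0.06/0.8000)·13.5000 = 1.0125

(0.0375, -0.0225, 1.0125)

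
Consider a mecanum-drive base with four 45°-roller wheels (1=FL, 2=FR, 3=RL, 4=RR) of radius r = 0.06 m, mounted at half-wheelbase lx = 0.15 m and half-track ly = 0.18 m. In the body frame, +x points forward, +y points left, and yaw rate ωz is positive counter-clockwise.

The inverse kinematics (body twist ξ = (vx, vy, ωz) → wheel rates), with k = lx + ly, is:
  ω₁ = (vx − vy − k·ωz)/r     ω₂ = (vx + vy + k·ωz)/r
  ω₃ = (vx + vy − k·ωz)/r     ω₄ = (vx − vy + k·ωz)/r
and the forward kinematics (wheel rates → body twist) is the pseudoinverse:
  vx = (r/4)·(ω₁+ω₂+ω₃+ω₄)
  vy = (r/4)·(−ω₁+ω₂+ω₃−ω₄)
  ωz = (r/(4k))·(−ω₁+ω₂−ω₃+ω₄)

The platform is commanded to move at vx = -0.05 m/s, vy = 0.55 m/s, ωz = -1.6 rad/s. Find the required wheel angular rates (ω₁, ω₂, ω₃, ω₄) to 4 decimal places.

k = lx + ly = 0.15 + 0.18 = 0.3300;  k·ωz = 0.3300·-1.6 = -0.5280
ω₁ (FL) = (vx − vy − k·ωz)/r = -0.0720/0.06 = -1.2000
ω₂ (FR) = (vx + vy + k·ωz)/r = -0.0280/0.06 = -0.4667
ω₃ (RL) = (vx + vy − k·ωz)/r = 1.0280/0.06 = 17.1333
ω₄ (RR) = (vx − vy + k·ωz)/r = -1.1280/0.06 = -18.8000

(-1.2000, -0.4667, 17.1333, -18.8000)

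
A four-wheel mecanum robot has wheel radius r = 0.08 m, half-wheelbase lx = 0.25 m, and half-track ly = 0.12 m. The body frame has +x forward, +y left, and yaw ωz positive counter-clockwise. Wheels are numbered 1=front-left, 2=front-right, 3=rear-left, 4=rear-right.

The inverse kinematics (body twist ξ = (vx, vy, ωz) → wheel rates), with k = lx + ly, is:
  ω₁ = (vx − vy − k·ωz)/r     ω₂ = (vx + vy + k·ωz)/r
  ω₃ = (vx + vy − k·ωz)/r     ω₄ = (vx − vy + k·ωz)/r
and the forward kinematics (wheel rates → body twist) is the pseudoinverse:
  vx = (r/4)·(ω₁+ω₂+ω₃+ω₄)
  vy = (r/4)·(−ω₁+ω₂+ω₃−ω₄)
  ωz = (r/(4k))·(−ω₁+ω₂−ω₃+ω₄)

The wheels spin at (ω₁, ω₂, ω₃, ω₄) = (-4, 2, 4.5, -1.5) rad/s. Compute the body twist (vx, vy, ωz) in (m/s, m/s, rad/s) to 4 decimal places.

(0.0200, 0.2400, 0.0000)

k = lx + ly = 0.25 + 0.12 = 0.3700
ω₁+ω₂+ω₃+ω₄ = 1.0000  →  vx = (0.08/4)·1.0000 = 0.0200
−ω₁+ω₂+ω₃−ω₄ = 12.0000  →  vy = (0.08/4)·12.0000 = 0.2400
−ω₁+ω₂−ω₃+ω₄ = 0.0000  →  ωz = (0.08/1.4800)·0.0000 = 0.0000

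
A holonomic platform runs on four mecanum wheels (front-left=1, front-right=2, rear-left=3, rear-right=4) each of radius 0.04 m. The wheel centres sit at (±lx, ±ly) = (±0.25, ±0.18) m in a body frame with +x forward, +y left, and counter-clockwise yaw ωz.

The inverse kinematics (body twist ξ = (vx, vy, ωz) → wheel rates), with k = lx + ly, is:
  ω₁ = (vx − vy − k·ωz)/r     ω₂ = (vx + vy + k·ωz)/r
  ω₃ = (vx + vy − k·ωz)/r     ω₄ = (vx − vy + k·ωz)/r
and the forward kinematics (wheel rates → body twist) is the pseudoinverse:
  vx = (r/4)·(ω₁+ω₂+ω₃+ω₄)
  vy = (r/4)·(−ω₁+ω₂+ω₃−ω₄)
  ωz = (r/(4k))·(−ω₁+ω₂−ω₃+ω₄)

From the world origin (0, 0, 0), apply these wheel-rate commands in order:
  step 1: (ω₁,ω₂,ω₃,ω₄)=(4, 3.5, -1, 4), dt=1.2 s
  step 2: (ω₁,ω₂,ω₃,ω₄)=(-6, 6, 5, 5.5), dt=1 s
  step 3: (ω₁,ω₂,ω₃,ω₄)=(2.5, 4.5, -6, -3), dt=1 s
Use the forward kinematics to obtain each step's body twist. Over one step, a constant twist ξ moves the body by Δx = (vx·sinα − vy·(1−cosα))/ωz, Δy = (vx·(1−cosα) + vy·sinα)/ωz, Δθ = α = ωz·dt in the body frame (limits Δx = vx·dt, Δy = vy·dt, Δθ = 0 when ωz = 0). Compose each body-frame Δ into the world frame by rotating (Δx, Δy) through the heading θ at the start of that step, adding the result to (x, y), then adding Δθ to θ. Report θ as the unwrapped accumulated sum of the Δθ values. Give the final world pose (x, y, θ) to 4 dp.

(0.1867, 0.0625, 0.5326)

step 1: ξ=(vx,vy,ωz)=(0.1050, -0.0550, 0.1047), dt=1.2 → body Δ=(0.1298, -0.0579, 0.1256) → world pose (0.1298, -0.0579, 0.1256)
step 2: ξ=(vx,vy,ωz)=(0.1050, 0.1150, 0.2907), dt=1.0 → body Δ=(0.0869, 0.1285, 0.2907) → world pose (0.2000, 0.0805, 0.4163)
step 3: ξ=(vx,vy,ωz)=(-0.0200, -0.0100, 0.1163), dt=1.0 → body Δ=(-0.0194, -0.0111, 0.1163) → world pose (0.1867, 0.0625, 0.5326)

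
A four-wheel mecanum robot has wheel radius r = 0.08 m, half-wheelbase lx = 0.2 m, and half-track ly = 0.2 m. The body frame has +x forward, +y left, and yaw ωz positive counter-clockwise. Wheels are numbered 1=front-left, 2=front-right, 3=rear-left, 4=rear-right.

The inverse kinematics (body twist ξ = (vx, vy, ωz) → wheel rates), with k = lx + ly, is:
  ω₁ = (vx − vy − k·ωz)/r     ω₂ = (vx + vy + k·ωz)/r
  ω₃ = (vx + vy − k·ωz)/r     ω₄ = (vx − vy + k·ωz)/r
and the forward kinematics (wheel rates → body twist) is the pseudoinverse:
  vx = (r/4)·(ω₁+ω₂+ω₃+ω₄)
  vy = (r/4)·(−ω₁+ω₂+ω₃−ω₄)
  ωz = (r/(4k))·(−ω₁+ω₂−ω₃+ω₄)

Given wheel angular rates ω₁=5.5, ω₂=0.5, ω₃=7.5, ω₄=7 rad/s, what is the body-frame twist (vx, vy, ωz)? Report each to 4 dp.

(0.4100, -0.0900, -0.2750)

k = lx + ly = 0.2 + 0.2 = 0.4000
ω₁+ω₂+ω₃+ω₄ = 20.5000  →  vx = (0.08/4)·20.5000 = 0.4100
−ω₁+ω₂+ω₃−ω₄ = -4.5000  →  vy = (0.08/4)·-4.5000 = -0.0900
−ω₁+ω₂−ω₃+ω₄ = -5.5000  →  ωz = (0.08/1.6000)·-5.5000 = -0.2750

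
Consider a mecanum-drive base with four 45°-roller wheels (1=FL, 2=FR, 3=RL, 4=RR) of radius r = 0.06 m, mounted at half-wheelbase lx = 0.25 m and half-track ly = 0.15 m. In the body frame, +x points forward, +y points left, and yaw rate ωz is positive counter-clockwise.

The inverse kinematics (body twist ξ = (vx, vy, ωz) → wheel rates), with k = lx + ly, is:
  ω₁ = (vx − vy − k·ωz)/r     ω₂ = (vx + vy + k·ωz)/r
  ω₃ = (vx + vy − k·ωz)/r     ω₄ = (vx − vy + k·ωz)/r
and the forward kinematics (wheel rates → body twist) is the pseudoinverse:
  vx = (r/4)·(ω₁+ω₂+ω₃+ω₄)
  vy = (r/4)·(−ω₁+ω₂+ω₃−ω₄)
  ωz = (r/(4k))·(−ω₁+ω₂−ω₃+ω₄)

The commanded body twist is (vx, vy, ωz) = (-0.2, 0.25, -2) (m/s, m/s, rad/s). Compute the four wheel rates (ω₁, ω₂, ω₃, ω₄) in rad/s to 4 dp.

(5.8333, -12.5000, 14.1667, -20.8333)

k = lx + ly = 0.25 + 0.15 = 0.4000;  k·ωz = 0.4000·-2 = -0.8000
ω₁ (FL) = (vx − vy − k·ωz)/r = 0.3500/0.06 = 5.8333
ω₂ (FR) = (vx + vy + k·ωz)/r = -0.7500/0.06 = -12.5000
ω₃ (RL) = (vx + vy − k·ωz)/r = 0.8500/0.06 = 14.1667
ω₄ (RR) = (vx − vy + k·ωz)/r = -1.2500/0.06 = -20.8333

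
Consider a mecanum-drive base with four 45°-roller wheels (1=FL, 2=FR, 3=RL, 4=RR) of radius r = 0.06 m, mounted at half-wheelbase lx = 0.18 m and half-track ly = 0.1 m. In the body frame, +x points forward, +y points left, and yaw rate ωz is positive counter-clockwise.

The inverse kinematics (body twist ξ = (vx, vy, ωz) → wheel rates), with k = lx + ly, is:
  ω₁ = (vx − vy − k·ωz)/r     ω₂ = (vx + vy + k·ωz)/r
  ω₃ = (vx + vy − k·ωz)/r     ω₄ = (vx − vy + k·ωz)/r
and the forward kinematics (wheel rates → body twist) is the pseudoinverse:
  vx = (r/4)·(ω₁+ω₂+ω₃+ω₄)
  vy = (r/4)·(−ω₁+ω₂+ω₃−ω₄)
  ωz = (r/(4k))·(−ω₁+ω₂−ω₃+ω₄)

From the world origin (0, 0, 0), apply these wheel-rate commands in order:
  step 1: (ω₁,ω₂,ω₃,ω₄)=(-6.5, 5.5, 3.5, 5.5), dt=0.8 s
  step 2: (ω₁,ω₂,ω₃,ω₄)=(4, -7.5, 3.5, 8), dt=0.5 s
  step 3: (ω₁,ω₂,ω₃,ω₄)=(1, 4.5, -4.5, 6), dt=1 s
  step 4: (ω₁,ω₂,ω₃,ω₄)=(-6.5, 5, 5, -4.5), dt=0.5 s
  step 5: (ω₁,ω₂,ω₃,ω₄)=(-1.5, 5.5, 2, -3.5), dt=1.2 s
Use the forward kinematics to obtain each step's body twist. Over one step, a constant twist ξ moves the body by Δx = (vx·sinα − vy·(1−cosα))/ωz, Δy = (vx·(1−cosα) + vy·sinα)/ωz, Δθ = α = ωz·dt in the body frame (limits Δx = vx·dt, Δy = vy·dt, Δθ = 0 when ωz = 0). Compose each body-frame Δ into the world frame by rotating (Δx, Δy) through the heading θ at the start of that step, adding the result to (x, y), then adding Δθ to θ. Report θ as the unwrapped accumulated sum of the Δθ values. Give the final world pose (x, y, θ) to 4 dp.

(-0.0389, 0.2279, 1.3125)

step 1: ξ=(vx,vy,ωz)=(0.1200, 0.1500, 0.7500), dt=0.8 → body Δ=(0.0554, 0.1409, 0.6000) → world pose (0.0554, 0.1409, 0.6000)
step 2: ξ=(vx,vy,ωz)=(0.1200, -0.2400, -0.3750), dt=0.5 → body Δ=(0.0484, -0.1249, -0.1875) → world pose (0.1659, 0.0651, 0.4125)
step 3: ξ=(vx,vy,ωz)=(0.1050, -0.1050, 0.7500), dt=1.0 → body Δ=(0.1330, -0.0579, 0.7500) → world pose (0.3109, 0.0654, 1.1625)
step 4: ξ=(vx,vy,ωz)=(-0.0150, 0.3150, 0.1071), dt=0.5 → body Δ=(-0.0117, 0.1572, 0.0536) → world pose (0.1620, 0.1171, 1.2161)
step 5: ξ=(vx,vy,ωz)=(0.0375, 0.1875, 0.0804), dt=1.2 → body Δ=(0.0341, 0.2268, 0.0964) → world pose (-0.0389, 0.2279, 1.3125)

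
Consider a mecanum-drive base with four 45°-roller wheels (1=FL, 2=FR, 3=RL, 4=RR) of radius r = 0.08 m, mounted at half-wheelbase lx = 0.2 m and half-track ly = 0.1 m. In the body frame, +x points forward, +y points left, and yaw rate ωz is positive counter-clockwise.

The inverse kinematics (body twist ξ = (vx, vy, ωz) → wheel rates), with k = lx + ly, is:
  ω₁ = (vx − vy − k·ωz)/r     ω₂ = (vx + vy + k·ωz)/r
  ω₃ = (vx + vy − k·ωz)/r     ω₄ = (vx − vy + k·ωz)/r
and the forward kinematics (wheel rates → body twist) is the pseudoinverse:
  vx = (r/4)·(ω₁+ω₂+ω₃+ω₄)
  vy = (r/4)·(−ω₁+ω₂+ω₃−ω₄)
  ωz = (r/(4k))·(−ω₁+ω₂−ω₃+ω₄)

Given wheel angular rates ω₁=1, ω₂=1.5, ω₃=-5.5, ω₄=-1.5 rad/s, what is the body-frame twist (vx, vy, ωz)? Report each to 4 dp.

(-0.0900, -0.0700, 0.3000)

k = lx + ly = 0.2 + 0.1 = 0.3000
ω₁+ω₂+ω₃+ω₄ = -4.5000  →  vx = (0.08/4)·-4.5000 = -0.0900
−ω₁+ω₂+ω₃−ω₄ = -3.5000  →  vy = (0.08/4)·-3.5000 = -0.0700
−ω₁+ω₂−ω₃+ω₄ = 4.5000  →  ωz = (0.08/1.2000)·4.5000 = 0.3000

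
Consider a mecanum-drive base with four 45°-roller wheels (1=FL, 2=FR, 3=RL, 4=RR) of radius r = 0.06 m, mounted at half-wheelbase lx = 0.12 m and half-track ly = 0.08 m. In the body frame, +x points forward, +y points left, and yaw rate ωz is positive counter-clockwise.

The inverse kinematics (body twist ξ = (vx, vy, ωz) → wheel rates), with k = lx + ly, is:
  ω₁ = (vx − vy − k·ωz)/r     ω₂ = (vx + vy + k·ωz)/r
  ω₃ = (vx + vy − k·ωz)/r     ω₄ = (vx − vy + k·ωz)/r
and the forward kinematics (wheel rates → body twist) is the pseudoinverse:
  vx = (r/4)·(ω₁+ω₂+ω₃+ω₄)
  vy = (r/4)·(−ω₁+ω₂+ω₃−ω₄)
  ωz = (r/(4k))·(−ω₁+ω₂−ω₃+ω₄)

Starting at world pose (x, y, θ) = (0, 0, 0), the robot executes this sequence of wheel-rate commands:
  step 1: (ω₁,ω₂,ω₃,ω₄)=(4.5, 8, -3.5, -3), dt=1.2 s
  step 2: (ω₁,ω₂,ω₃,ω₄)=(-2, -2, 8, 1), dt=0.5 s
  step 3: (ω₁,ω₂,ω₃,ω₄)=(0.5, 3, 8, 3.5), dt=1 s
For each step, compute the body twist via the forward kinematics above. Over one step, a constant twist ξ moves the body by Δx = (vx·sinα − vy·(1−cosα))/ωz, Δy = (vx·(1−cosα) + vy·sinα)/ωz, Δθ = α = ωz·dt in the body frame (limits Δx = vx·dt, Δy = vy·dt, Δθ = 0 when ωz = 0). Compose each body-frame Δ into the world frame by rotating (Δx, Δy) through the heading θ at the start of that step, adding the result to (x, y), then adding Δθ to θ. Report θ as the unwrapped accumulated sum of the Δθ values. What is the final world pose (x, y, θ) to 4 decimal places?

step 1: ξ=(vx,vy,ωz)=(0.0900, 0.0450, 0.3000), dt=1.2 → body Δ=(0.0961, 0.0721, 0.3600) → world pose (0.0961, 0.0721, 0.3600)
step 2: ξ=(vx,vy,ωz)=(0.0750, 0.1050, -0.5250), dt=0.5 → body Δ=(0.0439, 0.0470, -0.2625) → world pose (0.1206, 0.1315, 0.0975)
step 3: ξ=(vx,vy,ωz)=(0.2250, 0.1050, -0.1500), dt=1.0 → body Δ=(0.2320, 0.0878, -0.1500) → world pose (0.3430, 0.2415, -0.0525)

(0.3430, 0.2415, -0.0525)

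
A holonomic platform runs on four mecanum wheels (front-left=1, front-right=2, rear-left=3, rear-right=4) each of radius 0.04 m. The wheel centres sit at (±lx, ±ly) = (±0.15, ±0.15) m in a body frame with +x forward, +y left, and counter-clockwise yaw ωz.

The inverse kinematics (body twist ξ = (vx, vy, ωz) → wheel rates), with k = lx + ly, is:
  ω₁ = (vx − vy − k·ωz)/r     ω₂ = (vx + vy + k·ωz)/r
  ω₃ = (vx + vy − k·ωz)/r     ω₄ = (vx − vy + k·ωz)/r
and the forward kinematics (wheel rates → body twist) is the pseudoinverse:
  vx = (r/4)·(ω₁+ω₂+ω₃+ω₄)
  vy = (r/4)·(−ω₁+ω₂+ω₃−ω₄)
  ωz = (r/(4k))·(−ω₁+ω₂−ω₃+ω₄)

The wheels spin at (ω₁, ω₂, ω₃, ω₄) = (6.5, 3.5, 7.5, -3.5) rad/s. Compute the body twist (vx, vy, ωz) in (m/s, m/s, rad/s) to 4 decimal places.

k = lx + ly = 0.15 + 0.15 = 0.3000
ω₁+ω₂+ω₃+ω₄ = 14.0000  →  vx = (0.04/4)·14.0000 = 0.1400
−ω₁+ω₂+ω₃−ω₄ = 8.0000  →  vy = (0.04/4)·8.0000 = 0.0800
−ω₁+ω₂−ω₃+ω₄ = -14.0000  →  ωz = (0.04/1.2000)·-14.0000 = -0.4667

(0.1400, 0.0800, -0.4667)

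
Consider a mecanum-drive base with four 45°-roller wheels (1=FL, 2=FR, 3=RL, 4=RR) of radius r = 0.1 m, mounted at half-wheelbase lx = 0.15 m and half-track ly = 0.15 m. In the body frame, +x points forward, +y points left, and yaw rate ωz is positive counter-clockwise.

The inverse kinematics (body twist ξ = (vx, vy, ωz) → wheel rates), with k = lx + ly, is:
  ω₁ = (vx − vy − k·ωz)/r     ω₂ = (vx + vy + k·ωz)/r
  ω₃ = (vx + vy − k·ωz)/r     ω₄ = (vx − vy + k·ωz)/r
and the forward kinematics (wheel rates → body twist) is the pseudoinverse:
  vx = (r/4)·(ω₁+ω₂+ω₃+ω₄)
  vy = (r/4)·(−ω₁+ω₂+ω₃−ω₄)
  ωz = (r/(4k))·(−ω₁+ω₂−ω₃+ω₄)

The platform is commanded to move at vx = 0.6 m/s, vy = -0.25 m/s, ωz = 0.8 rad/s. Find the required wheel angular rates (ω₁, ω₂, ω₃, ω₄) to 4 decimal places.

k = lx + ly = 0.15 + 0.15 = 0.3000;  k·ωz = 0.3000·0.8 = 0.2400
ω₁ (FL) = (vx − vy − k·ωz)/r = 0.6100/0.1 = 6.1000
ω₂ (FR) = (vx + vy + k·ωz)/r = 0.5900/0.1 = 5.9000
ω₃ (RL) = (vx + vy − k·ωz)/r = 0.1100/0.1 = 1.1000
ω₄ (RR) = (vx − vy + k·ωz)/r = 1.0900/0.1 = 10.9000

(6.1000, 5.9000, 1.1000, 10.9000)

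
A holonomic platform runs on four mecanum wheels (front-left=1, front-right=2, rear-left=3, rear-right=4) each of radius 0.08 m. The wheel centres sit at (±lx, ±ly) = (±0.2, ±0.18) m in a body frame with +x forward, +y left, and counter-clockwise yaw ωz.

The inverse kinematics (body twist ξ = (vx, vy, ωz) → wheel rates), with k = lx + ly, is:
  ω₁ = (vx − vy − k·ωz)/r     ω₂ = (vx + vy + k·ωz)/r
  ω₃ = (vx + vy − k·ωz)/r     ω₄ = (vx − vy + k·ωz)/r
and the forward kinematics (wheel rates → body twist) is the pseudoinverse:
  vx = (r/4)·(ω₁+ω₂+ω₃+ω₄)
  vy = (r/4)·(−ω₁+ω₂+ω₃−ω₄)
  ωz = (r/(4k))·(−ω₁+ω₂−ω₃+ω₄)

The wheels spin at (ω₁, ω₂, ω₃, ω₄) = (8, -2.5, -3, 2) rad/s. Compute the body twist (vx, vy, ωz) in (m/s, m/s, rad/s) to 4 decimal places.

k = lx + ly = 0.2 + 0.18 = 0.3800
ω₁+ω₂+ω₃+ω₄ = 4.5000  →  vx = (0.08/4)·4.5000 = 0.0900
−ω₁+ω₂+ω₃−ω₄ = -15.5000  →  vy = (0.08/4)·-15.5000 = -0.3100
−ω₁+ω₂−ω₃+ω₄ = -5.5000  →  ωz = (0.08/1.5200)·-5.5000 = -0.2895

(0.0900, -0.3100, -0.2895)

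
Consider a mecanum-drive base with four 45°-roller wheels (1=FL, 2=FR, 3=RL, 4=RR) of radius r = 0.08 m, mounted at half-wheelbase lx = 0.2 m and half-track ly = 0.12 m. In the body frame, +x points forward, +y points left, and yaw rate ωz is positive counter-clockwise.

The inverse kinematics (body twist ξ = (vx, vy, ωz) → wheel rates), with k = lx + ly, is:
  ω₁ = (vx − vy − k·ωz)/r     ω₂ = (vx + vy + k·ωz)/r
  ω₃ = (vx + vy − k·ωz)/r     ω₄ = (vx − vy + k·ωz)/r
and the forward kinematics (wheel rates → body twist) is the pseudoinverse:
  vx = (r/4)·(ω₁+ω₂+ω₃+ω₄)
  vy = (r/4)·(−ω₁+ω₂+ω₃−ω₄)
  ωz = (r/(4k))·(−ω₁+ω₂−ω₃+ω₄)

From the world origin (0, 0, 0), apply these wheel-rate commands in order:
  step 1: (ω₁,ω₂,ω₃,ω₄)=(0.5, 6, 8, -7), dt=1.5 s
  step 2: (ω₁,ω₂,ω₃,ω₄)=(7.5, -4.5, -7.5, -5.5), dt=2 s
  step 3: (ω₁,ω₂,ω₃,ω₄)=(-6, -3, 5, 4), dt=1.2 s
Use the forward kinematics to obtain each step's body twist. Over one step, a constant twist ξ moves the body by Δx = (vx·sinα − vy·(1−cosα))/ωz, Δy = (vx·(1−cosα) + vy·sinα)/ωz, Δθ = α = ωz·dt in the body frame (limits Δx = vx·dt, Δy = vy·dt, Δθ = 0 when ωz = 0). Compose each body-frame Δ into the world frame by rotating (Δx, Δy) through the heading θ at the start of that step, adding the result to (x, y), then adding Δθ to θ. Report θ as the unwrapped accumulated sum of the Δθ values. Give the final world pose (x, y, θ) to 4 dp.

(-0.0070, 0.7426, -1.9906)

step 1: ξ=(vx,vy,ωz)=(0.1500, 0.4100, -0.5938), dt=1.5 → body Δ=(0.4526, 0.4431, -0.8906) → world pose (0.4526, 0.4431, -0.8906)
step 2: ξ=(vx,vy,ωz)=(-0.2000, -0.2800, -0.6250), dt=2.0 → body Δ=(-0.6104, -0.2060, -1.2500) → world pose (-0.0915, 0.7881, -2.1406)
step 3: ξ=(vx,vy,ωz)=(0.0000, 0.0800, 0.1250), dt=1.2 → body Δ=(-0.0072, 0.0956, 0.1500) → world pose (-0.0070, 0.7426, -1.9906)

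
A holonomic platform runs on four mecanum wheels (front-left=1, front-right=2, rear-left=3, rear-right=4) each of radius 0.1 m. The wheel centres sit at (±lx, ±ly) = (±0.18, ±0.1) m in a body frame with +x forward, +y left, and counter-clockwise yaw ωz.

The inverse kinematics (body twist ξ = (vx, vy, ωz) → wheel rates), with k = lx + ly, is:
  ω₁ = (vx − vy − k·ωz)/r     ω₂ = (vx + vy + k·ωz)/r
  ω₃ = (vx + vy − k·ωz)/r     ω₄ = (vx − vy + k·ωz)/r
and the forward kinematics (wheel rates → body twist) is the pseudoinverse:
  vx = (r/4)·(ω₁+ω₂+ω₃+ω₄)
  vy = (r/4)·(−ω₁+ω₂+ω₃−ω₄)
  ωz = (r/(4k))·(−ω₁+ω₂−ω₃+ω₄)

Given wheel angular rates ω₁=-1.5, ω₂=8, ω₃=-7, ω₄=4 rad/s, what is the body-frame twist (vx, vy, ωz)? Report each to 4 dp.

(0.0875, -0.0375, 1.8304)

k = lx + ly = 0.18 + 0.1 = 0.2800
ω₁+ω₂+ω₃+ω₄ = 3.5000  →  vx = (0.1/4)·3.5000 = 0.0875
−ω₁+ω₂+ω₃−ω₄ = -1.5000  →  vy = (0.1/4)·-1.5000 = -0.0375
−ω₁+ω₂−ω₃+ω₄ = 20.5000  →  ωz = (0.1/1.1200)·20.5000 = 1.8304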